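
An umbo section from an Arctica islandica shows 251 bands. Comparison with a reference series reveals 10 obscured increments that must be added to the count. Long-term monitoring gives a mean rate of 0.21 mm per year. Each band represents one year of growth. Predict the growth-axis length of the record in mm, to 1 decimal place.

Correcting the raw count gives 251 + 10 = 261 true bands.
Length ≈ 0.21 × 261 = 54.8 mm.

54.8 mm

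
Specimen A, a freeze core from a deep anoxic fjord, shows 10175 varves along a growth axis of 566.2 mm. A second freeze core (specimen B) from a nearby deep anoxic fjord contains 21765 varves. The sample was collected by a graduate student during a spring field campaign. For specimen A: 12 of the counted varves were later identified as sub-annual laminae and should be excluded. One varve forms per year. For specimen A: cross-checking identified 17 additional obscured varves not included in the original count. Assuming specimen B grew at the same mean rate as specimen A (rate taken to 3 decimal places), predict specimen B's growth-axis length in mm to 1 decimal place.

Specimen A: adjusted count: 10175 − 12 + 17 = 10180 varves.
A: Mean rate = 566.2 mm / 10180 years ≈ 0.056 mm/yr.
For B, 0.056 mm/year × 21765 years = 1218.8 mm.

1218.8 mm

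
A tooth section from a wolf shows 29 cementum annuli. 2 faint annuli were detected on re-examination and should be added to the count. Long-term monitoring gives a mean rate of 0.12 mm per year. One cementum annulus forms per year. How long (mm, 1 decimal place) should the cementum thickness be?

Adjusted count: 29 + 2 = 31 cementum annuli.
31 years at 0.12 mm/year gives 0.12 × 31 = 3.7 mm.

3.7 mm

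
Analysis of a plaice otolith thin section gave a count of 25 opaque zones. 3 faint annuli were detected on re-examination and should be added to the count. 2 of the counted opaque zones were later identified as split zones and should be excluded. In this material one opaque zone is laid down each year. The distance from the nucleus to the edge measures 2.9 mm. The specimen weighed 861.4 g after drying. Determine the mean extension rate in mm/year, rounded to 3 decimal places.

After corrections the count is 25 − 2 + 3 = 26 opaque zones.
Mean rate = 2.9 mm / 26 years ≈ 0.112 mm/year.

0.112 mm/year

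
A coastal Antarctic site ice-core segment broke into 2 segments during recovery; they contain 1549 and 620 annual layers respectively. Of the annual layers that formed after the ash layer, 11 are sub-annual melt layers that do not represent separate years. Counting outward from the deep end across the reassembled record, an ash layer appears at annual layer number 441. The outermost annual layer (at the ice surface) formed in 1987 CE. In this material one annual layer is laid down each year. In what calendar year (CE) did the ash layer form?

Total annual layers = 1549 + 620 = 2169.
Between annual layer 441 and the ice surface there are 2169 − 441 = 1728 annual layers.
Excluding 11 false annual layers: 1728 − 11 = 1717.
Counting back 1717 years from 1987 CE places the ash layer in 1987 − 1717 = 270 CE.

270 CE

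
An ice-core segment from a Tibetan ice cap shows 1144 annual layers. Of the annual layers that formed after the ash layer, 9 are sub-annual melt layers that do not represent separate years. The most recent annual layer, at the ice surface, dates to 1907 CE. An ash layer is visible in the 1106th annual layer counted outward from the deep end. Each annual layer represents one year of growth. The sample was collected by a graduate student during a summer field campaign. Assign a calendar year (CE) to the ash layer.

The ash layer sits at annual layer 1106 from the deep end, so 1144 − 1106 = 38 annual layers formed after it.
Excluding 9 false annual layers: 38 − 9 = 29.
Counting back 29 years from 1907 CE places the ash layer in 1907 − 29 = 1878 CE.

1878 CE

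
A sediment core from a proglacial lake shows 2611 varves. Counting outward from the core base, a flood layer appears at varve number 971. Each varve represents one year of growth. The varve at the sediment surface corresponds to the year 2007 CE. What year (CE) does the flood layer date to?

367 CE

2611 − 971 = 1640 varves lie beyond the flood layer toward the sediment surface.
2007 − 1640 = 367 CE.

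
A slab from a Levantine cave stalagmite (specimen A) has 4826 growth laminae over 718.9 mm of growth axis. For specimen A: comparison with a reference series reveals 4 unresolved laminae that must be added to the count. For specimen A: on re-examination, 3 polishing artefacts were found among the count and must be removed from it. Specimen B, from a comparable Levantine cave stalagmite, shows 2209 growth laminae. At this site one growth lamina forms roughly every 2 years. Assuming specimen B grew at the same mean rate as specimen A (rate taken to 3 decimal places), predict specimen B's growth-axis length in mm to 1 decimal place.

Specimen A: after corrections the count is 4826 − 3 + 4 = 4827 growth laminae.
Specimen A: at 2 years per growth lamina, 4827 × 2 = 9654 years.
A: 718.9 mm over 9654 years gives 718.9 / 9654 ≈ 0.074 mm/year.
Specimen B: multiplying by 2 years per growth lamina: 2209 × 2 = 4418 years. For B, 0.074 mm/year × 4418 years = 326.9 mm.

326.9 mm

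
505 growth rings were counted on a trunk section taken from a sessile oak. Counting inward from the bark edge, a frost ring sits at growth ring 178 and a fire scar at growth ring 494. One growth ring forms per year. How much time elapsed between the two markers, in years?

Separation: 494 − 178 = 316 growth rings.
One growth ring per year makes the interval 316 years.

316 yr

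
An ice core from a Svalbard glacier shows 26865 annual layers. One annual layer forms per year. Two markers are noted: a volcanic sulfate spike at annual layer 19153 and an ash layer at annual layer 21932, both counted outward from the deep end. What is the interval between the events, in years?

Separation: 21932 − 19153 = 2779 annual layers.
At one annual layer per year, 2779 years elapsed between them.

2779 years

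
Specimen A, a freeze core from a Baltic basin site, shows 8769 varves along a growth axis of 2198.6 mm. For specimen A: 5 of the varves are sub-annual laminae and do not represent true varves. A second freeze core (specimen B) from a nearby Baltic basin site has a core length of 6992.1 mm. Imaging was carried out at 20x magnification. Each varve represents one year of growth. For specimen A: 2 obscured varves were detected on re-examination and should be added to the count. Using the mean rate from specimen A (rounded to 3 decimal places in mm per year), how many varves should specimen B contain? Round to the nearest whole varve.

Specimen A: correcting the raw count gives 8769 − 5 + 2 = 8766 true varves.
A: 2198.6 mm over 8766 years gives 2198.6 / 8766 ≈ 0.251 mm per year.
B spans 6992.1 / 0.251 = 27856.97 years ≈ 27857 varves.

27857 varves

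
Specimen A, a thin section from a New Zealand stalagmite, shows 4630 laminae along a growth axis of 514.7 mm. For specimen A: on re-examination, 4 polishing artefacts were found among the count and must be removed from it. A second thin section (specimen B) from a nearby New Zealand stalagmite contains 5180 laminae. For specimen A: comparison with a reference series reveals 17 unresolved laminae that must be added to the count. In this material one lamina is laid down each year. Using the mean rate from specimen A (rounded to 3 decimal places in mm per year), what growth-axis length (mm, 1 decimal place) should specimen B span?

Specimen A: adjusted count: 4630 − 4 + 17 = 4643 laminae.
A: 514.7 mm over 4643 years gives 514.7 / 4643 ≈ 0.111 mm/yr.
For B, 0.111 mm/year × 5180 years = 575.0 mm.

575.0 mm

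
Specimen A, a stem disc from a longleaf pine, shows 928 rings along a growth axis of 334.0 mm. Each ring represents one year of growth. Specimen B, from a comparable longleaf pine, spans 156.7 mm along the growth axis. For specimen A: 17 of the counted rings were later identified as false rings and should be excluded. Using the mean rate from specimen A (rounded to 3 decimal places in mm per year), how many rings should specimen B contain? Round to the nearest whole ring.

Specimen A: true ring count = 928 − 17 = 911.
A: 334.0 mm over 911 years gives 334.0 / 911 ≈ 0.367 mm/yr.
For B, 156.7 / 0.367 = 426.98 years ≈ 427 rings.

427 rings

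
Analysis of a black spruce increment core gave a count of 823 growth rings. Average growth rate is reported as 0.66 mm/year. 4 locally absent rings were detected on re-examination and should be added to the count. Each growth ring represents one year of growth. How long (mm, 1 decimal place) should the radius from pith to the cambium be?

Adjusted count: 823 + 4 = 827 growth rings.
827 years at 0.66 mm/year gives 0.66 × 827 = 545.8 mm.

545.8 mm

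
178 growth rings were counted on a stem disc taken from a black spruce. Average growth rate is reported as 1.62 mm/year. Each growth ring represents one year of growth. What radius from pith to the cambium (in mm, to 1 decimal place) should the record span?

178 years of growth are recorded.
Predicted length = 1.62 mm/year × 178 years = 288.4 mm.

288.4 mm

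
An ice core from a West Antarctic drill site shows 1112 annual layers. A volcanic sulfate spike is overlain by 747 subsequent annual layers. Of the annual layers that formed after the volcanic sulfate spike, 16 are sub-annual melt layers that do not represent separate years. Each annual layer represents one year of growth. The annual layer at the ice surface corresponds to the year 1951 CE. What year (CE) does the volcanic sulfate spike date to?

1220 CE

747 annual layers post-date the volcanic sulfate spike.
Excluding 16 false annual layers: 747 − 16 = 731.
Counting back 731 years from 1951 CE places the volcanic sulfate spike in 1951 − 731 = 1220 CE.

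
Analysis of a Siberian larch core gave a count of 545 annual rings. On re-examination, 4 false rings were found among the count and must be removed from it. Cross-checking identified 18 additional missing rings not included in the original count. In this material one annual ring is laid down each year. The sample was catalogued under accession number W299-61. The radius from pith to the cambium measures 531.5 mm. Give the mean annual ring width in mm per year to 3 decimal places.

0.951 mm per year

Correcting the raw count gives 545 − 4 + 18 = 559 true annual rings.
Mean rate = 531.5 mm / 559 years ≈ 0.951 mm per year.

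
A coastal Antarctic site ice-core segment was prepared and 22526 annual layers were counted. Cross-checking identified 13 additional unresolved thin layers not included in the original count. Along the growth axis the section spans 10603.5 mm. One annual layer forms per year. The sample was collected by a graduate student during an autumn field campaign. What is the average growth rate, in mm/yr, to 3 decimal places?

After corrections the count is 22526 + 13 = 22539 annual layers.
10603.5 mm over 22539 years gives 10603.5 / 22539 ≈ 0.470 mm/yr.

0.470 mm/yr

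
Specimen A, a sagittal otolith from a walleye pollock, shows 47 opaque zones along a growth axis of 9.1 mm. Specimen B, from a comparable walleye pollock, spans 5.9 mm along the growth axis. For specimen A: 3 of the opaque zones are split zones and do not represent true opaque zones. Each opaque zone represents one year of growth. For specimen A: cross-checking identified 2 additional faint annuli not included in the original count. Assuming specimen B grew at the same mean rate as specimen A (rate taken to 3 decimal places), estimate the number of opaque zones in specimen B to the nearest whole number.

Specimen A: after corrections the count is 47 − 3 + 2 = 46 opaque zones.
A: 9.1 mm over 46 years gives 9.1 / 46 ≈ 0.198 mm/year.
For B, 5.9 / 0.198 = 29.80 years ≈ 30 opaque zones.

30 opaque zones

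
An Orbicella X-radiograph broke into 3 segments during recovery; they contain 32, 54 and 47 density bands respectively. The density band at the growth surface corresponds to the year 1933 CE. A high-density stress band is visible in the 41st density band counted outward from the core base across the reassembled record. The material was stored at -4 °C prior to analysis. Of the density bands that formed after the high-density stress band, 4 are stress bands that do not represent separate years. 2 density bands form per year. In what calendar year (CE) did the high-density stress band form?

Total density bands = 32 + 54 + 47 = 133.
Between density band 41 and the growth surface there are 133 − 41 = 92 density bands.
Excluding 4 false density bands: 92 − 4 = 88.
88 density bands at 2 per year is 88 / 2 = 44 years.
1933 − 44 = 1889 CE.

1889 CE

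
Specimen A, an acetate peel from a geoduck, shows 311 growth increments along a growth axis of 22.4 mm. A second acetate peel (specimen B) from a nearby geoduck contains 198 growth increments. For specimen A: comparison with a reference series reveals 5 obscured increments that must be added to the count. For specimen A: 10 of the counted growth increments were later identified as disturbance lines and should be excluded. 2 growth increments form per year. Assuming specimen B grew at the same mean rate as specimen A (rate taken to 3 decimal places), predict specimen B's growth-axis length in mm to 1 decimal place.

14.5 mm

Specimen A: after corrections the count is 311 − 10 + 5 = 306 growth increments.
Specimen A: with 2 growth increments per year, 306 / 2 = 153 years.
A: Extension rate ≈ 22.4 / 153 = 0.146 mm per year.
Specimen B: dividing by 2 growth increments per year: 198 / 2 = 99 years. B's length ≈ 0.146 × 99 = 14.5 mm.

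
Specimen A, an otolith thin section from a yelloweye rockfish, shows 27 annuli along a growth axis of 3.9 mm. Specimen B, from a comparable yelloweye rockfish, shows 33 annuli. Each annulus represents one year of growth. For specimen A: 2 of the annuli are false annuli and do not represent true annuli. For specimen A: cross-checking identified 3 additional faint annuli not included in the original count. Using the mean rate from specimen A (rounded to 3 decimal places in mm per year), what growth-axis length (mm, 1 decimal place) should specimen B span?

4.6 mm

Specimen A: adjusted count: 27 − 2 + 3 = 28 annuli.
A: 3.9 mm over 28 years gives 3.9 / 28 ≈ 0.139 mm per year.
B's length ≈ 0.139 × 33 = 4.6 mm.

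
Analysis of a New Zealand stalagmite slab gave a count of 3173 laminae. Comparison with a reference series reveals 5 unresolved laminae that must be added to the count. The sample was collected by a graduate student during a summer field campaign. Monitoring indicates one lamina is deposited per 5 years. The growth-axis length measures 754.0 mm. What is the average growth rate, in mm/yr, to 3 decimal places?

0.047 mm/yr

Adjusted count: 3173 + 5 = 3178 laminae.
Multiplying by 5 years per lamina: 3178 × 5 = 15890 years.
754.0 mm over 15890 years gives 754.0 / 15890 ≈ 0.047 mm/yr.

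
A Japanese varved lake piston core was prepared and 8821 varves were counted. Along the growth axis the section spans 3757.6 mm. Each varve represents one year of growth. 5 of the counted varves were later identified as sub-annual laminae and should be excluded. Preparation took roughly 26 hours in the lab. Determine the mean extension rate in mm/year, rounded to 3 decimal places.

0.426 mm/year

After corrections the count is 8821 − 5 = 8816 varves.
Extension rate ≈ 3757.6 / 8816 = 0.426 mm/year.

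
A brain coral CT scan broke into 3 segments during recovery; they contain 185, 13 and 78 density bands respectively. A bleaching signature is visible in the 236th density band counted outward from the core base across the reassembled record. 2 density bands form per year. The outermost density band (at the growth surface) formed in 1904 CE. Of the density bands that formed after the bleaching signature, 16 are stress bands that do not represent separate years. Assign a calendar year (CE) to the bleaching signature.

Total density bands = 185 + 13 + 78 = 276.
Between density band 236 and the growth surface there are 276 − 236 = 40 density bands.
40 − 16 false = 24 true density bands after the bleaching signature.
24 density bands at 2 per year is 24 / 2 = 12 years.
Counting back 12 years from 1904 CE places the bleaching signature in 1904 − 12 = 1892 CE.

1892 CE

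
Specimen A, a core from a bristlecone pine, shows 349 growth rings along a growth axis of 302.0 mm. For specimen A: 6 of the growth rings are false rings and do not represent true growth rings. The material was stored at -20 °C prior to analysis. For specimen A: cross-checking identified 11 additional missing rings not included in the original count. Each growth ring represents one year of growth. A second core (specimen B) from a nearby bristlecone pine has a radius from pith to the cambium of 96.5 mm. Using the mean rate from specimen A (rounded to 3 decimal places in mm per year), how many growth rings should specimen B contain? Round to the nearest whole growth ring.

113 growth rings

Specimen A: true growth ring count = 349 − 6 + 11 = 354.
A: Extension rate ≈ 302.0 / 354 = 0.853 mm/year.
Specimen B: 96.5 mm / 0.853 mm per year = 113.13 years ≈ 113 growth rings.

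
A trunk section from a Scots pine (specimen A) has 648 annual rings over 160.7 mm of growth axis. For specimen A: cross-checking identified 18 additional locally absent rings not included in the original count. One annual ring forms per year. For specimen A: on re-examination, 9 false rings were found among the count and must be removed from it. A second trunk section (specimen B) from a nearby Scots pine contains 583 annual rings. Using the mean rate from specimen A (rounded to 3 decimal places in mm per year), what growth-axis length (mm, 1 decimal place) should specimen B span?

142.8 mm

Specimen A: after corrections the count is 648 − 9 + 18 = 657 annual rings.
A: 160.7 mm over 657 years gives 160.7 / 657 ≈ 0.245 mm per year.
Length of B = 0.245 × 583 = 142.8 mm.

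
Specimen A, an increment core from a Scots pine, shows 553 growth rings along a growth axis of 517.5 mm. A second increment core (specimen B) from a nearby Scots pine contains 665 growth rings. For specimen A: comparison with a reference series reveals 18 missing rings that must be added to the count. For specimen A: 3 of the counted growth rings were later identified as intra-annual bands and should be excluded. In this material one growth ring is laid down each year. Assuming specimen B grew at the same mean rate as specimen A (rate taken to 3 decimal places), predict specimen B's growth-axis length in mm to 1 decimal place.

605.8 mm

Specimen A: adjusted count: 553 − 3 + 18 = 568 growth rings.
A: Mean rate = 517.5 mm / 568 years ≈ 0.911 mm/yr.
For B, 0.911 mm/year × 665 years = 605.8 mm.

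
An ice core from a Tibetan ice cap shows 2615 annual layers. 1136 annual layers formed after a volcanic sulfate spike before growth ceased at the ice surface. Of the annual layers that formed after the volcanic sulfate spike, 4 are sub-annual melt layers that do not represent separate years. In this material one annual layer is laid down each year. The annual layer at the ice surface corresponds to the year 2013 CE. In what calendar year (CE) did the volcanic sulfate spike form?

1136 annual layers post-date the volcanic sulfate spike.
Removing the 4 false annual layers leaves 1136 − 4 = 1132 true annual layers beyond the volcanic sulfate spike.
2013 − 1132 = 881 CE.

881 CE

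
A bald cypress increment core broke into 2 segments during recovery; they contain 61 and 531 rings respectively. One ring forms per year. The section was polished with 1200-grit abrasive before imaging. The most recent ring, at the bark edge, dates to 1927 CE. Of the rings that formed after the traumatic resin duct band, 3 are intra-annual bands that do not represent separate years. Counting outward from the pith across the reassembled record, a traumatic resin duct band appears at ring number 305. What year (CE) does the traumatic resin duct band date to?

1643 CE

Total rings = 61 + 531 = 592.
Between ring 305 and the bark edge there are 592 − 305 = 287 rings.
Removing the 3 false rings leaves 287 − 3 = 284 true rings beyond the traumatic resin duct band.
Counting back 284 years from 1927 CE places the traumatic resin duct band in 1927 − 284 = 1643 CE.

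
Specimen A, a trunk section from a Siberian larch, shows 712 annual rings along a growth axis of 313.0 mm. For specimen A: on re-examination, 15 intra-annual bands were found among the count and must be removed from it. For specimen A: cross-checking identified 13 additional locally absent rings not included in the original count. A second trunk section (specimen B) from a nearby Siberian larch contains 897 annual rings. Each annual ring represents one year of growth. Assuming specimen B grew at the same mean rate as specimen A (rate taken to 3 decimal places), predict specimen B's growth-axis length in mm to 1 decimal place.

395.6 mm

Specimen A: adjusted count: 712 − 15 + 13 = 710 annual rings.
A: Extension rate ≈ 313.0 / 710 = 0.441 mm per year.
For B, 0.441 mm/year × 897 years = 395.6 mm.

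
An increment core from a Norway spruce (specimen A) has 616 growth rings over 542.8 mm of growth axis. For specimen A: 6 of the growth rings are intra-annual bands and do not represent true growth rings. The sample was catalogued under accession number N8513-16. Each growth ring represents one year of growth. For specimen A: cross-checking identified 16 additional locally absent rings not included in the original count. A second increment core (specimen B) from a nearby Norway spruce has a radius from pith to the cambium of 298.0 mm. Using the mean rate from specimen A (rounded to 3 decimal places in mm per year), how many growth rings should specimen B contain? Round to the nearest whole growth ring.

344 growth rings

Specimen A: after corrections the count is 616 − 6 + 16 = 626 growth rings.
A: 542.8 mm over 626 years gives 542.8 / 626 ≈ 0.867 mm/year.
For B, 298.0 / 0.867 = 343.71 years ≈ 344 growth rings.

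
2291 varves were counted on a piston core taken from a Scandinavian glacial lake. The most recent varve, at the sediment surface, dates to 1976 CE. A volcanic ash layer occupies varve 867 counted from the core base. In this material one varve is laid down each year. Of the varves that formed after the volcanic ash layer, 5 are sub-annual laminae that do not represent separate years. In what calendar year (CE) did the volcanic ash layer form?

557 CE

Between varve 867 and the sediment surface there are 2291 − 867 = 1424 varves.
1424 − 5 false = 1419 true varves after the volcanic ash layer.
1976 − 1419 = 557 CE.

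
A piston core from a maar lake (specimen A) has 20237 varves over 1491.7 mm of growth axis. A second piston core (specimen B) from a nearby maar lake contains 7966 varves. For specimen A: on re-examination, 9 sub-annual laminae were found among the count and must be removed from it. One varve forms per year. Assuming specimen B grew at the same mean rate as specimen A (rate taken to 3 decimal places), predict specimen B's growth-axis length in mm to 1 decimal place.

589.5 mm

Specimen A: adjusted count: 20237 − 9 = 20228 varves.
A: 1491.7 mm over 20228 years gives 1491.7 / 20228 ≈ 0.074 mm per year.
Length of B = 0.074 × 7966 = 589.5 mm.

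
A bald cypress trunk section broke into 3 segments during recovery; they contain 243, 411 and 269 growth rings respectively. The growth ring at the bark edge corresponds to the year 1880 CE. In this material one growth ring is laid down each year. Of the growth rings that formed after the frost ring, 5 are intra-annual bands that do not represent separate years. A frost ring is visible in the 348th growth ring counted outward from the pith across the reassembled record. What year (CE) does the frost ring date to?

Total growth rings = 243 + 411 + 269 = 923.
923 − 348 = 575 growth rings lie beyond the frost ring toward the bark edge.
Removing the 5 false growth rings leaves 575 − 5 = 570 true growth rings beyond the frost ring.
1880 − 570 = 1310 CE.

1310 CE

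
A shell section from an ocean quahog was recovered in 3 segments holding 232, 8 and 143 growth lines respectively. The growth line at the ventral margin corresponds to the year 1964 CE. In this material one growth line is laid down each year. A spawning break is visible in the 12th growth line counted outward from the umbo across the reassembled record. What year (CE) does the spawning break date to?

Total growth lines = 232 + 8 + 143 = 383.
383 − 12 = 371 growth lines lie beyond the spawning break toward the ventral margin.
The growth line at the ventral margin is 1964 CE, so the spawning break dates to 1964 − 371 = 1593 CE.

1593 CE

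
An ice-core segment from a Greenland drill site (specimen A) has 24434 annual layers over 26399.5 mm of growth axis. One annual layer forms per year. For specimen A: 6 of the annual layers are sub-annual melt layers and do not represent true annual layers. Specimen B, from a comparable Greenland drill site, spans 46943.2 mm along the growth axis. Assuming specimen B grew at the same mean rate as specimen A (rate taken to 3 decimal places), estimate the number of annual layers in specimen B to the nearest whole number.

43426 annual layers

Specimen A: true annual layer count = 24434 − 6 = 24428.
A: Mean rate = 26399.5 mm / 24428 years ≈ 1.081 mm/yr.
B spans 46943.2 / 1.081 = 43425.72 years ≈ 43426 annual layers.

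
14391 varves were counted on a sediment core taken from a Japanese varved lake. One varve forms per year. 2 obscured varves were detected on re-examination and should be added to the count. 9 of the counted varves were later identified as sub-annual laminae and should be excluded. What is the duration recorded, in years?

14384 yr

True varve count = 14391 − 9 + 2 = 14384.
With a one-to-one varve periodicity this is 14384 years.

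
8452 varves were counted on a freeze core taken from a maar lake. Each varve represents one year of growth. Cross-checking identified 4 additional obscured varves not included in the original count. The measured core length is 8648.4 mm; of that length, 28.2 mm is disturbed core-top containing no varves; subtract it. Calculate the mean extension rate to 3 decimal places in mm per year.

Adjusted count: 8452 + 4 = 8456 varves.
Net length = 8648.4 − 28.2 = 8620.2 mm.
Mean rate = 8620.2 mm / 8456 years ≈ 1.019 mm per year.

1.019 mm per year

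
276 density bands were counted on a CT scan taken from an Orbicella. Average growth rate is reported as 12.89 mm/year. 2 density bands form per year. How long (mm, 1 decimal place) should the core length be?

Dividing by 2 density bands per year: 276 / 2 = 138 years.
Predicted length = 12.89 mm/year × 138 years = 1778.8 mm.

1778.8 mm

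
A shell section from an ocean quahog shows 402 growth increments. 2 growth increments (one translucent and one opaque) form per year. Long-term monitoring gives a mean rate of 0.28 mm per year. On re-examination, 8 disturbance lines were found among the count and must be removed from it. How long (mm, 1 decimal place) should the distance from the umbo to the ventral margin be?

Adjusted count: 402 − 8 = 394 growth increments.
With 2 growth increments per year, 394 / 2 = 197 years.
197 years at 0.28 mm/year gives 0.28 × 197 = 55.2 mm.

55.2 mm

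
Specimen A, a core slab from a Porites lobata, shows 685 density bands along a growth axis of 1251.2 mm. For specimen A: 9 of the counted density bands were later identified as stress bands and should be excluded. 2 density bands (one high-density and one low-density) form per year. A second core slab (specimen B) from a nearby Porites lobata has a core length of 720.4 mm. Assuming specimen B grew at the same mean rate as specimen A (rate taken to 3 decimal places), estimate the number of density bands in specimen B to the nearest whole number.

389 density bands

Specimen A: correcting the raw count gives 685 − 9 = 676 true density bands.
Specimen A: dividing by 2 density bands per year: 676 / 2 = 338 years.
A: Extension rate ≈ 1251.2 / 338 = 3.702 mm per year.
For B, 720.4 / 3.702 = 194.60 years; at 2 density bands per year that is 194.60 × 2 ≈ 389 density bands.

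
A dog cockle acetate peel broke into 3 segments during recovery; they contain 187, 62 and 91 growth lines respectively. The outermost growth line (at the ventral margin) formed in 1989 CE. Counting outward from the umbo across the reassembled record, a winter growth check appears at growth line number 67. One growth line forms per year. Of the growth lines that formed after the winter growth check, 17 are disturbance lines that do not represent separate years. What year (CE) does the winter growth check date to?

1733 CE

Total growth lines = 187 + 62 + 91 = 340.
Between growth line 67 and the ventral margin there are 340 − 67 = 273 growth lines.
Removing the 17 false growth lines leaves 273 − 17 = 256 true growth lines beyond the winter growth check.
1989 − 256 = 1733 CE.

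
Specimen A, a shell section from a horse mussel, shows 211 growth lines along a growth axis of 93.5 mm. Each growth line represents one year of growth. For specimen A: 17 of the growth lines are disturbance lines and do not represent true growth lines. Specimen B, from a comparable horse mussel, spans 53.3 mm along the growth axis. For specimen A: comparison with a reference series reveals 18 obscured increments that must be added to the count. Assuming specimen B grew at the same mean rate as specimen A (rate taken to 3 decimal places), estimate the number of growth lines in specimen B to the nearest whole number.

121 growth lines

Specimen A: correcting the raw count gives 211 − 17 + 18 = 212 true growth lines.
A: Mean rate = 93.5 mm / 212 years ≈ 0.441 mm per year.
B spans 53.3 / 0.441 = 120.86 years ≈ 121 growth lines.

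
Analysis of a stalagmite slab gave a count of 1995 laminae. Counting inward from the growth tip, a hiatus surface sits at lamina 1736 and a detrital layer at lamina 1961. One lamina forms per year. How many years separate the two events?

225 years

1961 − 1736 = 225 laminae lie between the two events.
One lamina per year makes the interval 225 years.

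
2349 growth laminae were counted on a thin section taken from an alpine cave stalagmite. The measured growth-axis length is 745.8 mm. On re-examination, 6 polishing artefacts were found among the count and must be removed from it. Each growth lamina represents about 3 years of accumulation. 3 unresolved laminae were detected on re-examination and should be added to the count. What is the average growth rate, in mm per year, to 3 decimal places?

0.106 mm per year

Adjusted count: 2349 − 6 + 3 = 2346 growth laminae.
At 3 years per growth lamina, 2346 × 3 = 7038 years.
Extension rate ≈ 745.8 / 7038 = 0.106 mm per year.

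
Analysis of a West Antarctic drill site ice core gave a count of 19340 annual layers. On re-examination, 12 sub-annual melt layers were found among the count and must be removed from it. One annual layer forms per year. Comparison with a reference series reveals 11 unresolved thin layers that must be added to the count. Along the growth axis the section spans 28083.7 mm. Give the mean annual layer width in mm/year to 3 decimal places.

After corrections the count is 19340 − 12 + 11 = 19339 annual layers.
Mean rate = 28083.7 mm / 19339 years ≈ 1.452 mm/year.

1.452 mm/year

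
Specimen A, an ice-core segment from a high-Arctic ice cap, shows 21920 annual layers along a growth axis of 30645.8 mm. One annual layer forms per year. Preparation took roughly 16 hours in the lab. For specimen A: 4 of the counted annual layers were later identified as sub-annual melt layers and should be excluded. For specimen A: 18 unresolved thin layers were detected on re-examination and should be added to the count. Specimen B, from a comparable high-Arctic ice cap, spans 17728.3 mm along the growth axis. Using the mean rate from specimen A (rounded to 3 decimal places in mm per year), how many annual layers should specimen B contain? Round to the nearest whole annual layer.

Specimen A: after corrections the count is 21920 − 4 + 18 = 21934 annual layers.
A: 30645.8 mm over 21934 years gives 30645.8 / 21934 ≈ 1.397 mm per year.
B spans 17728.3 / 1.397 = 12690.26 years ≈ 12690 annual layers.

12690 annual layers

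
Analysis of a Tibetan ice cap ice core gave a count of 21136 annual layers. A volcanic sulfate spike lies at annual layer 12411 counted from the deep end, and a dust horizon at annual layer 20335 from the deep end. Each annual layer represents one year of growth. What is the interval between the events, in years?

7924 years

20335 − 12411 = 7924 annual layers lie between the two events.
One annual layer per year makes the interval 7924 years.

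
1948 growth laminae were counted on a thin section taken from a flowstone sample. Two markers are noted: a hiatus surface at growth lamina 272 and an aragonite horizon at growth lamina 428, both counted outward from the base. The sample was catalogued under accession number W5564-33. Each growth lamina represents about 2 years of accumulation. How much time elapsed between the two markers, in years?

312 years

428 − 272 = 156 growth laminae lie between the two events.
156 growth laminae at 2 years each span 156 × 2 = 312 years.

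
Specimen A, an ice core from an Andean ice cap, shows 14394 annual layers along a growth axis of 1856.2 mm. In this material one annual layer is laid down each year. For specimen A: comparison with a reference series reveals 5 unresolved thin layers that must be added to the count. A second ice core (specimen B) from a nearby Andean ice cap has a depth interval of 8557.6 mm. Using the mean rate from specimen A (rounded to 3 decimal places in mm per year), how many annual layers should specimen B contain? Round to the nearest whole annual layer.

66338 annual layers

Specimen A: correcting the raw count gives 14394 + 5 = 14399 true annual layers.
A: 1856.2 mm over 14399 years gives 1856.2 / 14399 ≈ 0.129 mm/year.
Specimen B: 8557.6 mm / 0.129 mm per year = 66337.98 years ≈ 66338 annual layers.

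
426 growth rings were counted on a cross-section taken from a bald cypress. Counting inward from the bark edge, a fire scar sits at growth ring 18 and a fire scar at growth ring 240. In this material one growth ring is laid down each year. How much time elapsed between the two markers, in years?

Separation: 240 − 18 = 222 growth rings.
One growth ring per year makes the interval 222 years.

222 years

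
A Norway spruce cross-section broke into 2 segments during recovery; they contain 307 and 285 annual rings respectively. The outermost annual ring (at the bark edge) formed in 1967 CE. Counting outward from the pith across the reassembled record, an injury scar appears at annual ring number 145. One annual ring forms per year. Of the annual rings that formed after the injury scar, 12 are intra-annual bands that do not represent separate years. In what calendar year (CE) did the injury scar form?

Total annual rings = 307 + 285 = 592.
The injury scar sits at annual ring 145 from the pith, so 592 − 145 = 447 annual rings formed after it.
447 − 12 false = 435 true annual rings after the injury scar.
1967 − 435 = 1532 CE.

1532 CE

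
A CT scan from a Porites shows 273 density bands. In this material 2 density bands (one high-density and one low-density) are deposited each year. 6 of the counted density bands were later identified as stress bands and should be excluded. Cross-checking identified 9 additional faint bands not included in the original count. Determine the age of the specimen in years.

Adjusted count: 273 − 6 + 9 = 276 density bands.
With 2 density bands per year, 276 / 2 = 138 years.

138 yr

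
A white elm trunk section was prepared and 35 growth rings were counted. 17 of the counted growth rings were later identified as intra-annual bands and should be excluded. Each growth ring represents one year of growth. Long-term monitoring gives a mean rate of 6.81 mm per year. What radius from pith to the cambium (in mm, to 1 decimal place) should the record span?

Adjusted count: 35 − 17 = 18 growth rings.
Length ≈ 6.81 × 18 = 122.6 mm.

122.6 mm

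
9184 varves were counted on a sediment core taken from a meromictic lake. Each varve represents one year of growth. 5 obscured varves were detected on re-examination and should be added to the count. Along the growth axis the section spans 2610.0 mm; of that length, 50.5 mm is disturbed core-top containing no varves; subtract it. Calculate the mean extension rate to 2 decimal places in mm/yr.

True varve count = 9184 + 5 = 9189.
The growth record spans 2610.0 − 50.5 = 2559.5 mm.
2559.5 mm over 9189 years gives 2559.5 / 9189 ≈ 0.28 mm/yr.

0.28 mm/yr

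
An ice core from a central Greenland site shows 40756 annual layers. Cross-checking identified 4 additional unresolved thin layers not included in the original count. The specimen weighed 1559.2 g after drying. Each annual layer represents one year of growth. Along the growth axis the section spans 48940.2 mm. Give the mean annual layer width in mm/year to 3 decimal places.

Adjusted count: 40756 + 4 = 40760 annual layers.
Mean rate = 48940.2 mm / 40760 years ≈ 1.201 mm/year.

1.201 mm/year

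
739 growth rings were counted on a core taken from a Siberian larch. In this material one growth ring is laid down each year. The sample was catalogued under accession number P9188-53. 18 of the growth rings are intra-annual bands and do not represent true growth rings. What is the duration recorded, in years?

721 years

After corrections the count is 739 − 18 = 721 growth rings.
At one growth ring per year, that is 721 years.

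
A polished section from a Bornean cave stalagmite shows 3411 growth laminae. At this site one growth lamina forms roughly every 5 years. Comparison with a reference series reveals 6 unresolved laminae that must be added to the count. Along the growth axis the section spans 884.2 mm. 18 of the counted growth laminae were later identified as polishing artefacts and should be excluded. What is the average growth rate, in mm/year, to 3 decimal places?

0.052 mm/year

After corrections the count is 3411 − 18 + 6 = 3399 growth laminae.
3399 growth laminae at 5 years each span 3399 × 5 = 16995 years.
884.2 mm over 16995 years gives 884.2 / 16995 ≈ 0.052 mm/year.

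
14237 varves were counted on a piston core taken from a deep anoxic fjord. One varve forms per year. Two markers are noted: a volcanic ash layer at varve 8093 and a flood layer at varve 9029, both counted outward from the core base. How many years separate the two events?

9029 − 8093 = 936 varves lie between the two events.
That is 936 years at one varve per year.

936 yr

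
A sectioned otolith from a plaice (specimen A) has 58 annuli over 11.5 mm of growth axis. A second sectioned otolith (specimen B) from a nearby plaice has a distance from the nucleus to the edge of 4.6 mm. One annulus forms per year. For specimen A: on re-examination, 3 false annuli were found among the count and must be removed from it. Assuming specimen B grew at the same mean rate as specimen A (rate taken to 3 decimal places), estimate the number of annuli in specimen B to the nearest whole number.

Specimen A: correcting the raw count gives 58 − 3 = 55 true annuli.
A: Extension rate ≈ 11.5 / 55 = 0.209 mm/yr.
Specimen B: 4.6 mm / 0.209 mm per year = 22.01 years ≈ 22 annuli.

22 annuli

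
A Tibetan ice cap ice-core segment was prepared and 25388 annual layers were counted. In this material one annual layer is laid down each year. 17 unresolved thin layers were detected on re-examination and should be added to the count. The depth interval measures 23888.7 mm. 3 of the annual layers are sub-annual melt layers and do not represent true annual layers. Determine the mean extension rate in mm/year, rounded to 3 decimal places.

0.940 mm/year

Adjusted count: 25388 − 3 + 17 = 25402 annual layers.
Mean rate = 23888.7 mm / 25402 years ≈ 0.940 mm/year.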